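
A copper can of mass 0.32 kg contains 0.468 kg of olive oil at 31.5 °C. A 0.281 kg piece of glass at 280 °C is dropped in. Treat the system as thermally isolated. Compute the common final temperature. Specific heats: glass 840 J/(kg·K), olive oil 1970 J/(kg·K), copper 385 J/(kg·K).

Heat gained plus heat lost sum to zero:
0.281*840*(T − 280) + 0.468*1970*(T − 31.5) + 0.32*385*(T − 31.5) = 0
236.04(T − 280) + 921.96(T − 31.5) + 123.2(T − 31.5) = 0
1281.2 T = 99014
T = 99014/1281.2 ≈ 77.28 °C

T_f ≈ 77.3 °C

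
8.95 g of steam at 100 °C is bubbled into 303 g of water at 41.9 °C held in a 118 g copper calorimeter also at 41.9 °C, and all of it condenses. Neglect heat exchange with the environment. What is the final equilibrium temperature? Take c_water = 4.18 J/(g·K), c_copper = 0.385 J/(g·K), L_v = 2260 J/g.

T_f ≈ 58.5 °C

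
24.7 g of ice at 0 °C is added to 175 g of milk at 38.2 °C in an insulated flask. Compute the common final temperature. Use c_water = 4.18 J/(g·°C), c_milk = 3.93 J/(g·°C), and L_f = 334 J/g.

T_f ≈ 22.8 °C

Sum of m c ΔT and latent-heat terms is zero:
latent heat to melt: 24.7·334 = 8249.8; meltwater 0→T: 24.7·4.18·T = 103.25 T; milk cools: 175·3.93·(T − 38.2) = 687.75(T − 38.2)
791 T = 26272 − 8249.8 = 18022
T ≈ 22.78 °C. Since T > 0 °C, the all-ice-melts assumption holds.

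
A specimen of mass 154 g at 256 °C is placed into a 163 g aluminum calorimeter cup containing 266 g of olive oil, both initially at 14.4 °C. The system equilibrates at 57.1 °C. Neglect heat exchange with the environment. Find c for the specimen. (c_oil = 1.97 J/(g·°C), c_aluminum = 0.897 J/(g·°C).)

c ≈ 0.934 J/(g·°C)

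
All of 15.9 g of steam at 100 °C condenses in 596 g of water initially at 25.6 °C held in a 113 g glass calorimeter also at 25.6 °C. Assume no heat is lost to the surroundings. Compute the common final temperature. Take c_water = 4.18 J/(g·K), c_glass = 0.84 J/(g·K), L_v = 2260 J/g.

T_f ≈ 41.0 °C

Sum of m c ΔT and latent-heat terms is zero:
steam→water at 100 °C releases m L_v = 15.9×2260 = 35934
  condensed water 100 °C→T: 66.46(T − 100)
  water warms: 596×4.18×(T − 25.6) = 2491.3(T − 25.6)
  cup: 94.92(T − 25.6)
2652.7 T = 35934 + 6646.2 + 66207 = 108787
T ≈ 41.01 °C — below 100 °C, confirming all the steam condensed.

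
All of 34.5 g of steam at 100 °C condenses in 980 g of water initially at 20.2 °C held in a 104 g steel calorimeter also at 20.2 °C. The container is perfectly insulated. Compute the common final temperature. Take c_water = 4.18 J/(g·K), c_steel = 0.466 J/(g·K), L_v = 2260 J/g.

T_f ≈ 41.1 °C

Taking heat into each body as positive, Σ m c ΔT = 0:
condense steam: −34.5·2260 = −77970
  condensed water 100 °C→T: 144.21(T − 100)
  original water: 4096.4(T − 20.2)
  cup: 48.46(T − 20.2)
4289.1 T = 77970 + 14421 + 83726 = 176117
T ≈ 41.06 °C, under the boiling point, so the assumption holds.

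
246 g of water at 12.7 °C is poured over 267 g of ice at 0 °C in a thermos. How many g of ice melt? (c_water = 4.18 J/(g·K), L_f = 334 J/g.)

Water can give up m c ΔT = 246×4.18×12.7 = 13059 J before reaching 0 °C.
To melt every bit of ice: 267×334 = 89178 J.
Since 13059 < 89178 J, not all the ice melts; equilibrium is at 0 °C.
m_melt = 13059 / L_f = 39.1 g.

m_melted ≈ 39.1 g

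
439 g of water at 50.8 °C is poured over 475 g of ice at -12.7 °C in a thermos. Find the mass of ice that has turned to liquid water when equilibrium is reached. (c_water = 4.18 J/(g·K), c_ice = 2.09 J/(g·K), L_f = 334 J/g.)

m_melted ≈ 241 g

Heat available from the water dropping to 0 °C: 439×4.18×50.8 = 93219 J.
Of that, 475×2.09×12.7 = 12608 J goes to bring the ice to 0 °C, leaving 80611 J.
To melt every bit of ice: 475×334 = 158650 J.
Since 80611 < 158650 J, not all the ice melts; equilibrium is at 0 °C.
m_melt = 80611 / L_f = 241.4 g.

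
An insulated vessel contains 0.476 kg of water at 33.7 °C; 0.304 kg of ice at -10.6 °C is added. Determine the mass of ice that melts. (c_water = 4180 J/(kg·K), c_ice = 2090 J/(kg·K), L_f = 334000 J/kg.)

m_melted ≈ 0.181 kg

Water can give up m c ΔT = 0.476×4180×33.7 = 67052 J before reaching 0 °C.
Warming the ice to 0 °C takes 0.304×2090×10.6 = 6734.8 J, leaving 60317 J for melting.
Melting all 0.304 kg of ice would need 0.304×334000 = 101536 J.
60317 J < 101536 J, so only part of the ice melts and the system sits at 0 °C.
m_melt = 60317 / L_f = 0.1806 kg.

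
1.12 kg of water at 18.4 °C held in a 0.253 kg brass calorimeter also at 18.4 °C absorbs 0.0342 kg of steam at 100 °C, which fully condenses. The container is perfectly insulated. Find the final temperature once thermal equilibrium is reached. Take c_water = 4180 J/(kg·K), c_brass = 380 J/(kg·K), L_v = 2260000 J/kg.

T_f ≈ 36.5 °C

Heat gained plus heat lost sum to zero:
condense steam: −0.0342×2260000 = −77292; condensate cools 100→T: 0.0342×4180×(T − 100) = 142.96(T − 100); original water: 4681.6(T − 18.4); brass cup: 0.253×380×(T − 18.4) = 96.14(T − 18.4)
4920.7 T = 77292 + 14296 + 87910 = 179498
T ≈ 36.48 °C — below 100 °C, confirming all the steam condensed.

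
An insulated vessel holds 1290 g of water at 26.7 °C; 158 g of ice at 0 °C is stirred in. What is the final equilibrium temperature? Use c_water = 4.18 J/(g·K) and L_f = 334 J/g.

T_f ≈ 15.1 °C

Energy balance with sensible and latent terms:
fusion: m_ice L_f = 158·334 = 52772
  meltwater 0→T: 158·4.18·T = 660.44 T
  water cools: 1290·4.18·(T − 26.7) = 5392.2(T − 26.7)
6052.6 T = 143972 − 52772 = 91200
T ≈ 15.07 °C — above 0 °C, consistent with complete melting.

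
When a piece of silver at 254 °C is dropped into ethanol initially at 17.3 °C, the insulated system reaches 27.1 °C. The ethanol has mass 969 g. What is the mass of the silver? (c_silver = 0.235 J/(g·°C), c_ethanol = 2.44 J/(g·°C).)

m ≈ 435 g

Heat lost by the silver = heat gained by the ethanol:
m×0.235×(254 − 27.1) = 969×2.44×(27.1 − 17.3)
53.32 m = 23171  ⇒  m ≈ 434.5 g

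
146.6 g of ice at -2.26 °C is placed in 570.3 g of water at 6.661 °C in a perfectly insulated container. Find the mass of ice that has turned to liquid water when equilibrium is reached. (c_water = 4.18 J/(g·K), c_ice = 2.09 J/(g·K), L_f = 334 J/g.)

Water can give up m c ΔT = 570.3·4.18·6.661 = 15879 J before reaching 0 °C.
Warming the ice to 0 °C takes 146.6·2.09·2.26 = 692.45 J, leaving 15186 J for melting.
Fully melting the ice requires m_ice L_f = 146.6·334 = 48964 J.
That's not enough to melt it all — equilibrium is at 0 °C with ice remaining.
Mass melted = 15186/334 ≈ 45.47 g.

m_melted ≈ 45.5 g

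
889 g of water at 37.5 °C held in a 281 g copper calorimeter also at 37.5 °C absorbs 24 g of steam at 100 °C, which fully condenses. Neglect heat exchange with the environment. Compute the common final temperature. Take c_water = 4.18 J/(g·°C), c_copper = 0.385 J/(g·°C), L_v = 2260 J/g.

T_f ≈ 52.9 °C

Heat gained plus heat lost sum to zero:
latent heat released on condensation: 24×2260 = 54240
  condensate cools 100→T: 24×4.18×(T − 100) = 100.32(T − 100)
  water warms: 889×4.18×(T − 37.5) = 3716(T − 37.5)
  cup: 108.19(T − 37.5)
3924.5 T = 54240 + 10032 + 143408 = 207680
T ≈ 52.92 °C, under the boiling point, so the assumption holds.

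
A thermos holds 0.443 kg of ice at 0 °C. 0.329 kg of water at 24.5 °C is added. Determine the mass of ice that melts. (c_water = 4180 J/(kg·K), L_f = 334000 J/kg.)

Water can give up m c ΔT = 0.329×4180×24.5 = 33693 J before reaching 0 °C.
Fully melting the ice requires m_ice L_f = 0.443×334000 = 147962 J.
Since 33693 < 147962 J, not all the ice melts; equilibrium is at 0 °C.
m_melted×334000 = 33693  ⇒  m_melted ≈ 0.1009 kg.

m_melted ≈ 0.101 kg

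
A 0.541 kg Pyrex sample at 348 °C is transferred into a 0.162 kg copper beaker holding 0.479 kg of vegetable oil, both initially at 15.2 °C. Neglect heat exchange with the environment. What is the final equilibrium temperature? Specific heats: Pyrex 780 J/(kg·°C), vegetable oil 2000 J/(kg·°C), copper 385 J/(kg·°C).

Let T be the final temperature. ΣQ_i = 0:
0.541*780*(T − 348) + 0.479*2000*(T − 15.2) + 0.162*385*(T − 15.2) = 0
(421.98 + 958 + 62.37) T = 421.98*348 + 958*15.2 + 62.37*15.2
T = 162359 / 1442.3 = 113 °C

T_f ≈ 112.6 °C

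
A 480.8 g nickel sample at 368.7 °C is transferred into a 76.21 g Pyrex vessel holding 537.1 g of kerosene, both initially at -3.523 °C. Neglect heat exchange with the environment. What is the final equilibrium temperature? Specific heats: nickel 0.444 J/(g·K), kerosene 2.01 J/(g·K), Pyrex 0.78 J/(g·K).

T_f ≈ 55.2 °C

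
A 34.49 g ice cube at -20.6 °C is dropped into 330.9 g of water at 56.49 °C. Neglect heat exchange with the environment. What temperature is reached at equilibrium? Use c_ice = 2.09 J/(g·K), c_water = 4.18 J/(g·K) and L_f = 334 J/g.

Net heat exchanged in the isolated system is zero:
ice -20.6→0 °C: 34.49×2.09×20.6 = 1484.9; melt ice: 34.49×334 = 11520; warm the meltwater: 144.17 T; water cools: 330.9×4.18×(T − 56.49) = 1383.2(T − 56.49)
1527.3 T = 78135 − 13005 = 65130
T ≈ 42.64 °C — above 0 °C, consistent with complete melting.

T_f ≈ 42.6 °C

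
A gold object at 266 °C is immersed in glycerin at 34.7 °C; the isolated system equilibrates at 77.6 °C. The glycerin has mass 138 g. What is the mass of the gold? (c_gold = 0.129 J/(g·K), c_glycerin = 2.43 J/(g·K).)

m ≈ 592 g

Heat gained plus heat lost sum to zero:
m×0.129×(77.6 − 266) + 138×2.43×(77.6 − 34.7) = 0
-24.3 m = -14386
m = -14386/-24.3 ≈ 591.9 g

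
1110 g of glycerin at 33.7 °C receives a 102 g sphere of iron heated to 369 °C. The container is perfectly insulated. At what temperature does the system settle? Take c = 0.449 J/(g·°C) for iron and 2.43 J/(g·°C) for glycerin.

Set heat shed by the hot body equal to heat absorbed by the cold body:
102*0.449*(369 − T) = 1110*2.43*(T − 33.7)
45.8(369 − T) = 2697.3(T − 33.7)
2743.1 T = 107798  ⇒  T ≈ 39.30 °C

T_f ≈ 39.3 °C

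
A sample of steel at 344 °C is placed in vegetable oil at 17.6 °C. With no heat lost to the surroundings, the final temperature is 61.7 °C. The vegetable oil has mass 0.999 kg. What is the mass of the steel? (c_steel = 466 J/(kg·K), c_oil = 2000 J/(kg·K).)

m ≈ 0.67 kg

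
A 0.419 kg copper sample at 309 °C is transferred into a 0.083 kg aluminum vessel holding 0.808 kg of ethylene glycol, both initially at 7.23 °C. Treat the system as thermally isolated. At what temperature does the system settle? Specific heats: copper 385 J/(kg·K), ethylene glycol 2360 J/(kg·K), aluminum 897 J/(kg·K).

T_f ≈ 29.9 °C

Setting the total heat transfer to zero:
0.419·385·(T − 309) + 0.808·2360·(T − 7.23) + 0.083·897·(T − 7.23) = 0
161.31(T − 309) + 1906.9(T − 7.23) + 74.45(T − 7.23) = 0
2142.6 T = 64171
T = 64171 / 2142.6 = 29.9 °C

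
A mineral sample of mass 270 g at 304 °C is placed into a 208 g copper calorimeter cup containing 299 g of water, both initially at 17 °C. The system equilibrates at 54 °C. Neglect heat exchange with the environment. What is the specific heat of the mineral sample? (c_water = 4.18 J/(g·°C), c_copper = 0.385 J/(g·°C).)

Let T be the final temperature. ΣQ_i = 0:
270×c×(54 − 304) + 299×4.18×(54 − 17) + 208×0.385×(54 − 17) = 0
-67500 c = -49206
c = -49206/-67500 ≈ 0.729 J/(g·°C)

c ≈ 0.729 J/(g·°C)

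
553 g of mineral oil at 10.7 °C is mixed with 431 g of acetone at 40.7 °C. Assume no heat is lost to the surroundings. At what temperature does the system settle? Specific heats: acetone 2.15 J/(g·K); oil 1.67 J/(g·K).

T_f ≈ 25.7 °C

Conservation of energy gives ΣQ = 0:
431·2.15·(T − 40.7) + 553·1.67·(T − 10.7) = 0
1850.2 T = 47596
T ≈ 25.73 °C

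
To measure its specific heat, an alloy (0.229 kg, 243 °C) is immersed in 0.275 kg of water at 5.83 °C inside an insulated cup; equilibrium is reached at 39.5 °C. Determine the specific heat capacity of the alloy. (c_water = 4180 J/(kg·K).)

Taking heat into each body as positive, Σ m c ΔT = 0:
0.229·c·(39.5 − 243) + 0.275·4180·(39.5 − 5.83) = 0
-46.6 c = -38704
c = -38704/-46.6 ≈ 830.5 J/(kg·K)

c ≈ 831 J/(kg·K)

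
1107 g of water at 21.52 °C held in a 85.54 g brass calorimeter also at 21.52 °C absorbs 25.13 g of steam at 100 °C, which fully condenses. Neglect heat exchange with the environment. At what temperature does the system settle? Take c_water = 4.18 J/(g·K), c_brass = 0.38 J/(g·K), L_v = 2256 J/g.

Net heat exchanged in the isolated system is zero:
condense steam: −25.13·2256 = −56693
  condensed water 100 °C→T: 105.04(T − 100)
  water warms: 1107·4.18·(T − 21.52) = 4627.3(T − 21.52)
  brass cup: 85.54·0.38·(T − 21.52) = 32.51(T − 21.52)
4764.8 T = 56693 + 10504 + 100278 = 167476
T ≈ 35.15 °C — below 100 °C, confirming all the steam condensed.

T_f ≈ 35.1 °C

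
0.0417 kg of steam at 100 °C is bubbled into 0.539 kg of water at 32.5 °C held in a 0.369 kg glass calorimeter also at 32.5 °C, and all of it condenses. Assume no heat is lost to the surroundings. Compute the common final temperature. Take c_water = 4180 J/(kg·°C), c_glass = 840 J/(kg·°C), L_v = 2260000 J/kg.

Energy balance with sensible and latent terms:
steam→water at 100 °C releases m L_v = 0.0417·2260000 = 94242
  condensate cools 100→T: 0.0417·4180·(T − 100) = 174.31(T − 100)
  water warms: 0.539·4180·(T − 32.5) = 2253(T − 32.5)
  glass cup: 0.369·840·(T − 32.5) = 309.96(T − 32.5)
2737.3 T = 94242 + 17431 + 83297 = 194969
T ≈ 71.23 °C (< 100 °C, so full condensation is consistent).

T_f ≈ 71.2 °C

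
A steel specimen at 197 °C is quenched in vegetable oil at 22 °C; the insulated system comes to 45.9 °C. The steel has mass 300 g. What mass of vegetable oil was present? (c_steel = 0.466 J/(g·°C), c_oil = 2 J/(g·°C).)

|Q_steel| = |Q_oil|:
300×0.466×(197 − 45.9) = m×2×(45.9 − 22)
47.8 m = 21124  ⇒  m ≈ 441.9 g

m ≈ 442 g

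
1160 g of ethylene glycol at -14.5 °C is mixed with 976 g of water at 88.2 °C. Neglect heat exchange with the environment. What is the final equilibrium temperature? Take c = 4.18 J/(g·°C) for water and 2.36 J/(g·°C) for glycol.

T_f ≈ 47.0 °C

Heat lost by the water equals heat gained by the glycol:
976·4.18·(88.2 − T) = 1160·2.36·(T − (-14.5))
4079.7(88.2 − T) = 2737.6(T − (-14.5))
6817.3 T = 320133  ⇒  T ≈ 46.96 °C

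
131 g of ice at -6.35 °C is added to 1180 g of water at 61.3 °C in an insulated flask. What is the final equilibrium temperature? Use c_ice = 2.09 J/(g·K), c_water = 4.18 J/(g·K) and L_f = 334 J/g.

Sum of m c ΔT and latent-heat terms is zero:
ice -6.35→0 °C: 131×2.09×6.35 = 1738.6; latent heat to melt: 131×334 = 43754; warm the meltwater: 547.58 T; water cools: 1180×4.18×(T − 61.3) = 4932.4(T − 61.3)
5480 T = 302356 − 45493 = 256864
T ≈ 46.87 °C (positive, so assuming full melt was valid).

T_f ≈ 46.9 °C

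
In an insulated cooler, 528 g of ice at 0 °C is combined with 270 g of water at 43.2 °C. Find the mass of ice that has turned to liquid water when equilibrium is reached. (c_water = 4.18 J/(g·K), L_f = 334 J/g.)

Cooling the water to 0 °C releases 270·4.18·43.2 = 48756 J.
To melt every bit of ice: 528·334 = 176352 J.
That's not enough to melt it all — equilibrium is at 0 °C with ice remaining.
m_melted·334 = 48756  ⇒  m_melted ≈ 146 g.

m_melted ≈ 146 g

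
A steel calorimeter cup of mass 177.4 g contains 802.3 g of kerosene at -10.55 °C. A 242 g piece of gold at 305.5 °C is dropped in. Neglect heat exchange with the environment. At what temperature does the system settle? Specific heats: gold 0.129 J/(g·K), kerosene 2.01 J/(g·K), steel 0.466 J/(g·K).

Setting the total heat transfer to zero:
242×0.129×(T − 305.5) + 802.3×2.01×(T − (-10.55)) + 177.4×0.466×(T − (-10.55)) = 0
31.22(T − 305.5) + 1612.6(T − (-10.55)) + 82.67(T − (-10.55)) = 0
1726.5 T = -8348.2
T ≈ -4.84 °C

T_f ≈ -4.8 °C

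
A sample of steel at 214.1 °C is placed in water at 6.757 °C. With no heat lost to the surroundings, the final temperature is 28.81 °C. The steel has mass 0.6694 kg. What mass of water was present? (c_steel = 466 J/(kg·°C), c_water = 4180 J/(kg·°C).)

Setting the total heat transfer to zero:
0.6694×466×(28.81 − 214.1) + m×4180×(28.81 − 6.757) = 0
92182 m = 57799
m = 57799/92182 ≈ 0.627 kg

m ≈ 0.627 kg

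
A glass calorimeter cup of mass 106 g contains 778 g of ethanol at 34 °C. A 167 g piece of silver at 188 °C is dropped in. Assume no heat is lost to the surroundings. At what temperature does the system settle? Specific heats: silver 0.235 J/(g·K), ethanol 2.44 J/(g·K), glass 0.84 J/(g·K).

T_f ≈ 37.0 °C

Setting the total heat transfer to zero:
167×0.235×(T − 188) + 778×2.44×(T − 34) + 106×0.84×(T − 34) = 0
39.24(T − 188) + 1898.3(T − 34) + 89.04(T − 34) = 0
(39.24 + 1898.3 + 89.04) T = 39.24×188 + 1898.3×34 + 89.04×34
T = 74948 / 2026.6 = 37 °C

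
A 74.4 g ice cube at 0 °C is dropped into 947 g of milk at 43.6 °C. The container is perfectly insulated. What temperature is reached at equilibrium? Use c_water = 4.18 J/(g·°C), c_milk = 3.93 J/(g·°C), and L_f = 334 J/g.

T_f ≈ 34.1 °C

Taking heat into each body as positive, Σ m c ΔT = 0:
fusion: m_ice L_f = 74.4×334 = 24850
  warm the meltwater: 310.99 T
  milk: 3721.7(T − 43.6)
4032.7 T = 162267 − 24850 = 137417
T ≈ 34.08 °C — above 0 °C, consistent with complete melting.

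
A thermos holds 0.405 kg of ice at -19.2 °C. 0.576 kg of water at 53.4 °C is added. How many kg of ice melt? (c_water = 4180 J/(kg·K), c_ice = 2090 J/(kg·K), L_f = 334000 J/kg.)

m_melted ≈ 0.336 kg

Water can give up m c ΔT = 0.576·4180·53.4 = 128570 J before reaching 0 °C.
Warming the ice to 0 °C takes 0.405·2090·19.2 = 16252 J, leaving 112318 J for melting.
Fully melting the ice requires m_ice L_f = 0.405·334000 = 135270 J.
That's not enough to melt it all — equilibrium is at 0 °C with ice remaining.
Mass melted = 112318/334000 ≈ 0.3363 kg.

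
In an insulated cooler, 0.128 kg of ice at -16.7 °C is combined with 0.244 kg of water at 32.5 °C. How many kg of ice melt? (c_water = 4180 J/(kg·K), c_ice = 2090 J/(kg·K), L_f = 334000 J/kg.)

m_melted ≈ 0.0859 kg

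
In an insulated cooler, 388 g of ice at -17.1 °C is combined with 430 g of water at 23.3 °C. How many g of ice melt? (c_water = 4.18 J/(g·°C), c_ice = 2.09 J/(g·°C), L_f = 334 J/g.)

Heat available from the water dropping to 0 °C: 430·4.18·23.3 = 41879 J.
Warming the ice to 0 °C takes 388·2.09·17.1 = 13867 J, leaving 28013 J for melting.
To melt every bit of ice: 388·334 = 129592 J.
Since 28013 < 129592 J, not all the ice melts; equilibrium is at 0 °C.
Mass melted = 28013/334 ≈ 83.87 g.

m_melted ≈ 83.9 g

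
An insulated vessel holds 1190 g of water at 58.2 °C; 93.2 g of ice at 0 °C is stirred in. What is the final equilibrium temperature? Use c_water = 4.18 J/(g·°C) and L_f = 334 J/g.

T_f ≈ 48.2 °C

Taking heat into each body as positive, Σ m c ΔT = 0:
melt ice: 93.2·334 = 31129; meltwater 0→T: 93.2·4.18·T = 389.58 T; water cools: 1190·4.18·(T − 58.2) = 4974.2(T − 58.2)
5363.8 T = 289498 − 31129 = 258370
T ≈ 48.17 °C (positive, so assuming full melt was valid).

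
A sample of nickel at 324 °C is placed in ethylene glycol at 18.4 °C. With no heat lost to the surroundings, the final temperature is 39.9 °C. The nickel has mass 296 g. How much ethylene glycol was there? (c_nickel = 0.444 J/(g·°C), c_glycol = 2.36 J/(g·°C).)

Conservation of energy gives ΣQ = 0:
296×0.444×(39.9 − 324) + m×2.36×(39.9 − 18.4) = 0
50.74 m = 37338
m = 37338/50.74 ≈ 735.9 g

m ≈ 736 g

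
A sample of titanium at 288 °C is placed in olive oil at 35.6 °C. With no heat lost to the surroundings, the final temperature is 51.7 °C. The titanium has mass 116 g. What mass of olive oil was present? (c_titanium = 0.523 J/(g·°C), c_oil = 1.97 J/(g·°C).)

Energy conservation, ΣQ = 0:
116·0.523·(51.7 − 288) + m·1.97·(51.7 − 35.6) = 0
31.72 m = 14336
m = 14336/31.72 ≈ 452 g

m ≈ 452 g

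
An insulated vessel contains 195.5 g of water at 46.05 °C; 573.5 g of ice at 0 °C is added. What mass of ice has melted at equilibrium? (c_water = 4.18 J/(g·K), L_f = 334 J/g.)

m_melted ≈ 113 g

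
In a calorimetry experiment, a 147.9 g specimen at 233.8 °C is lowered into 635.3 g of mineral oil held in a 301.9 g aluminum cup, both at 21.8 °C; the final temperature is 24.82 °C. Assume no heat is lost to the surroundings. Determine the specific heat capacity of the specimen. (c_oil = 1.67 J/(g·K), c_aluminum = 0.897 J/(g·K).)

Conservation of energy gives ΣQ = 0:
147.9·c·(24.82 − 233.8) + 635.3·1.67·(24.82 − 21.8) + 301.9·0.897·(24.82 − 21.8) = 0
-30908 c = -4021.9
c = -4021.9/-30908 ≈ 0.1301 J/(g·K)

c ≈ 0.13 J/(g·K)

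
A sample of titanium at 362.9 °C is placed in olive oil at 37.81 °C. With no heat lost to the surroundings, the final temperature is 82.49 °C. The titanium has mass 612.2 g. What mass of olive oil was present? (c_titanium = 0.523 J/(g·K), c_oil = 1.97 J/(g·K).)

m ≈ 1020 g

Heat lost by the titanium = heat gained by the oil:
612.2×0.523×(362.9 − 82.49) = m×1.97×(82.49 − 37.81)
88.02 m = 89782  ⇒  m ≈ 1020 g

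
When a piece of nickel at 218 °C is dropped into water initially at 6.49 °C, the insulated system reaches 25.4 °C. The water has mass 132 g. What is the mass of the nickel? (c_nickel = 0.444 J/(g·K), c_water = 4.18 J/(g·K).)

m ≈ 122 g

|Q_nickel| = |Q_water|:
m·0.444·(218 − 25.4) = 132·4.18·(25.4 − 6.49)
85.51 m = 10434  ⇒  m ≈ 122 g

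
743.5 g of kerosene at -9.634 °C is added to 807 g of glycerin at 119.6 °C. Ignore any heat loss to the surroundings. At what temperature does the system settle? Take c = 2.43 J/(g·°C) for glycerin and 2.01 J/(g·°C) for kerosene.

Let T be the final temperature. ΣQ_i = 0:
807·2.43·(T − 119.6) + 743.5·2.01·(T − (-9.634)) = 0
1961(T − 119.6) + 1494.4(T − (-9.634)) = 0
(1961 + 1494.4) T = 1961·119.6 + 1494.4·(-9.634)
T = 220139 / 3455.4 = 63.7 °C

T_f ≈ 63.7 °C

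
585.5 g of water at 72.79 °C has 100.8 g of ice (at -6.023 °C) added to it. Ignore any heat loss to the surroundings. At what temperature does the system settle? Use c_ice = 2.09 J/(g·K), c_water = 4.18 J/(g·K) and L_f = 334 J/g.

Energy conservation, ΣQ = 0:
warm ice to 0 °C: 100.8·2.09·(0 − (-6.023)) = 1268.9
  fusion: m_ice L_f = 100.8·334 = 33667
  meltwater 0→T: 100.8·4.18·T = 421.34 T
  water cools: 585.5·4.18·(T − 72.79) = 2447.4(T − 72.79)
2868.7 T = 178146 − 34936 = 143209
T ≈ 49.92 °C. Since T > 0 °C, the all-ice-melts assumption holds.

T_f ≈ 49.9 °C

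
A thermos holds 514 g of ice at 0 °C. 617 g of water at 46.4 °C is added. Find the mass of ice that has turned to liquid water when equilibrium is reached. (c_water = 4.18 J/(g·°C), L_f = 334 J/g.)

Water can give up m c ΔT = 617·4.18·46.4 = 119668 J before reaching 0 °C.
To melt every bit of ice: 514·334 = 171676 J.
Since 119668 < 171676 J, not all the ice melts; equilibrium is at 0 °C.
Mass melted = 119668/334 ≈ 358.3 g.

m_melted ≈ 358 g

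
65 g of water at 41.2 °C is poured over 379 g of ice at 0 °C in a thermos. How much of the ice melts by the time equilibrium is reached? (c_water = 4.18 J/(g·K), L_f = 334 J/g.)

m_melted ≈ 33.5 g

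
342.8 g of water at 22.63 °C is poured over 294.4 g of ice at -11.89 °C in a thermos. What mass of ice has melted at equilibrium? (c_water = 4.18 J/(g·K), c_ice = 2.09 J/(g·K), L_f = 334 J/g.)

m_melted ≈ 75.2 g

Cooling the water to 0 °C releases 342.8×4.18×22.63 = 32427 J.
Of that, 294.4×2.09×11.89 = 7315.9 J goes to bring the ice to 0 °C, leaving 25111 J.
Melting all 294.4 g of ice would need 294.4×334 = 98330 J.
That's not enough to melt it all — equilibrium is at 0 °C with ice remaining.
Mass melted = 25111/334 ≈ 75.18 g.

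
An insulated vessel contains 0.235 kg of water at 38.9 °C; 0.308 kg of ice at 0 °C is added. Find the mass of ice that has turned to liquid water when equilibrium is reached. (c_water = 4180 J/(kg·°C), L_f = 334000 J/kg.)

m_melted ≈ 0.114 kg

Heat available from the water dropping to 0 °C: 0.235×4180×38.9 = 38211 J.
To melt every bit of ice: 0.308×334000 = 102872 J.
Since 38211 < 102872 J, not all the ice melts; equilibrium is at 0 °C.
m_melt = 38211 / L_f = 0.1144 kg.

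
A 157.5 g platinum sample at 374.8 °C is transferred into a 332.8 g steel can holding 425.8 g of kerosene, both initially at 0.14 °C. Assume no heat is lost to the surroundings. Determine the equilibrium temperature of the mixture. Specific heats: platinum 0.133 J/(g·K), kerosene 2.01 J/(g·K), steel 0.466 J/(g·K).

T_f ≈ 7.7 °C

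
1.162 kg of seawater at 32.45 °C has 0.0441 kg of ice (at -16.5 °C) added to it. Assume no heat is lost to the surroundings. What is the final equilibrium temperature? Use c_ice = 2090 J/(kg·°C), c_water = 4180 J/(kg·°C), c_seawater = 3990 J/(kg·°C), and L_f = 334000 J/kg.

Setting the total heat transfer to zero:
warm ice to 0 °C: 0.0441·2090·(0 − (-16.5)) = 1520.8; latent heat to melt: 0.0441·334000 = 14729; warm the meltwater: 184.34 T; seawater cools: 1.162·3990·(T − 32.45) = 4636.4(T − 32.45)
4820.7 T = 150451 − 16250 = 134200
T ≈ 27.84 °C (positive, so assuming full melt was valid).

T_f ≈ 27.8 °C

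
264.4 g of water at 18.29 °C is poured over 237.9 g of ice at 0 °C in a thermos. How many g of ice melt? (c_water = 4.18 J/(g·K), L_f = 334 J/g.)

Cooling the water to 0 °C releases 264.4×4.18×18.29 = 20214 J.
Melting all 237.9 g of ice would need 237.9×334 = 79459 J.
Since 20214 < 79459 J, not all the ice melts; equilibrium is at 0 °C.
m_melted×334 = 20214  ⇒  m_melted ≈ 60.52 g.

m_melted ≈ 60.5 g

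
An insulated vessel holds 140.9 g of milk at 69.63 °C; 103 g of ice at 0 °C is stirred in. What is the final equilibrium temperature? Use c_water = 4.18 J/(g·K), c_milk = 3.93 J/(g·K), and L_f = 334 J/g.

T_f ≈ 4.2 °C

Let T be the final temperature. ΣQ_i = 0:
fusion: m_ice L_f = 103·334 = 34402; warm the meltwater: 430.54 T; milk cools: 140.9·3.93·(T − 69.63) = 553.74(T − 69.63)
984.28 T = 38557 − 34402 = 4154.7
T ≈ 4.22 °C. Since T > 0 °C, the all-ice-melts assumption holds.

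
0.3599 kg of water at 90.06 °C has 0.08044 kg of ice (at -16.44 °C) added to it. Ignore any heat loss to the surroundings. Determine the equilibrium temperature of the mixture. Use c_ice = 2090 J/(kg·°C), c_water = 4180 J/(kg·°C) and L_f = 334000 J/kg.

T_f ≈ 57.5 °C

Net heat exchanged in the isolated system is zero:
ice -16.44→0 °C: 0.08044×2090×16.44 = 2763.9; latent heat to melt: 0.08044×334000 = 26867; meltwater 0→T: 0.08044×4180×T = 336.24 T; water cools: 0.3599×4180×(T − 90.06) = 1504.4(T − 90.06)
1840.6 T = 135485 − 29631 = 105854
T ≈ 57.51 °C (positive, so assuming full melt was valid).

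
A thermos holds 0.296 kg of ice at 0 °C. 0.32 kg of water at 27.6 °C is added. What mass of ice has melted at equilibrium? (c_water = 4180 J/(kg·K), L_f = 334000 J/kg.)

m_melted ≈ 0.111 kg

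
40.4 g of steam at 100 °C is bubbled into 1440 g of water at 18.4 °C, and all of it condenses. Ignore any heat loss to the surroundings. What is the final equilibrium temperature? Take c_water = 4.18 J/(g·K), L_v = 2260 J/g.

T_f ≈ 35.4 °C

Sum of m c ΔT and latent-heat terms is zero:
latent heat released on condensation: 40.4·2260 = 91304; condensed water 100 °C→T: 168.87(T − 100); original water: 6019.2(T − 18.4)
6188.1 T = 91304 + 16887 + 110753 = 218944
T ≈ 35.38 °C — below 100 °C, confirming all the steam condensed.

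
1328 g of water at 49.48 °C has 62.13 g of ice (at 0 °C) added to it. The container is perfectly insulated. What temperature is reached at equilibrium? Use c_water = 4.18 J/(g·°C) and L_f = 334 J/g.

T_f ≈ 43.7 °C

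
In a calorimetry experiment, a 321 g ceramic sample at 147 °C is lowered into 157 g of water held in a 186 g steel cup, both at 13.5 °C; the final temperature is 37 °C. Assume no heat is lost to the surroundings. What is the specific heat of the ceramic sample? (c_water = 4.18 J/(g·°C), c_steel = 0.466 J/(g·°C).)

c ≈ 0.494 J/(g·°C)

Setting the total heat transfer to zero:
321×c×(37 − 147) + 157×4.18×(37 − 13.5) + 186×0.466×(37 − 13.5) = 0
-35310 c = -17459
c = -17459/-35310 ≈ 0.4944 J/(g·°C)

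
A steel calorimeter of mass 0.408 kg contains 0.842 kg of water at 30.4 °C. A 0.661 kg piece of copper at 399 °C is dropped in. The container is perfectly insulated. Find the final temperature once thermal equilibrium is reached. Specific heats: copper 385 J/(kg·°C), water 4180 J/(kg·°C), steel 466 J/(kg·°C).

T_f ≈ 54.1 °C

Conservation of energy gives ΣQ = 0:
0.661·385·(T − 399) + 0.842·4180·(T − 30.4) + 0.408·466·(T − 30.4) = 0
(254.49 + 3519.6 + 190.13) T = 254.49·399 + 3519.6·30.4 + 190.13·30.4
T = 214314 / 3964.2 = 54.1 °C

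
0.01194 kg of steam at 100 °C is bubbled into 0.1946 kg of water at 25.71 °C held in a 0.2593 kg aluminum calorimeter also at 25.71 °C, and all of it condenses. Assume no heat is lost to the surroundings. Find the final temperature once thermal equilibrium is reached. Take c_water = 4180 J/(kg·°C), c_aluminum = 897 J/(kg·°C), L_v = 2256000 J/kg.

Conservation of energy gives ΣQ = 0:
latent heat released on condensation: 0.01194×2256000 = 26937
  condensed water 100 °C→T: 49.91(T − 100)
  original water: 813.43(T − 25.71)
  cup: 232.59(T − 25.71)
1095.9 T = 26937 + 4990.9 + 26893 = 58821
T ≈ 53.67 °C (< 100 °C, so full condensation is consistent).

T_f ≈ 53.7 °C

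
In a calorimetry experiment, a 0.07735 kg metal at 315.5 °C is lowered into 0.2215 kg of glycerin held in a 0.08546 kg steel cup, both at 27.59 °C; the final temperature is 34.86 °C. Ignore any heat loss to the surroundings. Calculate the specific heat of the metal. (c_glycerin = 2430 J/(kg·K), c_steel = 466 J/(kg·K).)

Setting the total heat transfer to zero:
0.07735·c·(34.86 − 315.5) + 0.2215·2430·(34.86 − 27.59) + 0.08546·466·(34.86 − 27.59) = 0
-21.71 c = -4202.6
c = -4202.6/-21.71 ≈ 193.6 J/(kg·K)

c ≈ 194 J/(kg·K)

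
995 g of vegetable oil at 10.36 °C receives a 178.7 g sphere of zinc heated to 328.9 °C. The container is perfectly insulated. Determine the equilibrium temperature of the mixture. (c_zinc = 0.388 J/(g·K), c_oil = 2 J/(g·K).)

T_f ≈ 21.1 °C

|Q_zinc| = |Q_oil|:
178.7*0.388*(328.9 − T) = 995*2*(T − 10.36)
69.34(328.9 − T) = 1990(T − 10.36)
2059.3 T = 43421  ⇒  T ≈ 21.08 °C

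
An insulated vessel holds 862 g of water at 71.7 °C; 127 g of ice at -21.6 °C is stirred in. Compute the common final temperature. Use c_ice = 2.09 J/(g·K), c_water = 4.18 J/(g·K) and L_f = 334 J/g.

Sum of m c ΔT and latent-heat terms is zero:
ice -21.6→0 °C: 127×2.09×21.6 = 5733.3; fusion: m_ice L_f = 127×334 = 42418; meltwater 0→T: 127×4.18×T = 530.86 T; water: 3603.2(T − 71.7)
4134 T = 258347 − 48151 = 210195
T ≈ 50.85 °C. Since T > 0 °C, the all-ice-melts assumption holds.

T_f ≈ 50.8 °C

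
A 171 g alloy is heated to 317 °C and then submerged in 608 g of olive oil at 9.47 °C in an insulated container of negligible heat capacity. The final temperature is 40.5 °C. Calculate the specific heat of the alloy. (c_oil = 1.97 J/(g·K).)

c ≈ 0.786 J/(g·K)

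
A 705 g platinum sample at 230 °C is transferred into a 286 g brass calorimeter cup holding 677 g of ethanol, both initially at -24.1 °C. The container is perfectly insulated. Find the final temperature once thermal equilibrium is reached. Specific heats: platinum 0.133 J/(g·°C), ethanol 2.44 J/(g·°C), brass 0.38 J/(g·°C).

T_f ≈ -11.3 °C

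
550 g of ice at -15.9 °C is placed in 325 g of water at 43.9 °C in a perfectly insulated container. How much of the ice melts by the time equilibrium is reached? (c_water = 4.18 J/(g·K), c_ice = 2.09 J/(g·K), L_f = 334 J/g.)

m_melted ≈ 124 g

Cooling the water to 0 °C releases 325×4.18×43.9 = 59638 J.
Of that, 550×2.09×15.9 = 18277 J goes to bring the ice to 0 °C, leaving 41361 J.
To melt every bit of ice: 550×334 = 183700 J.
41361 J < 183700 J, so only part of the ice melts and the system sits at 0 °C.
m_melted×334 = 41361  ⇒  m_melted ≈ 123.8 g.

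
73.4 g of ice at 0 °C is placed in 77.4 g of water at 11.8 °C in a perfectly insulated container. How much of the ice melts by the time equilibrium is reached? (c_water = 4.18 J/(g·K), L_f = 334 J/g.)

Heat available from the water dropping to 0 °C: 77.4×4.18×11.8 = 3817.7 J.
To melt every bit of ice: 73.4×334 = 24516 J.
3817.7 J < 24516 J, so only part of the ice melts and the system sits at 0 °C.
m_melted×334 = 3817.7  ⇒  m_melted ≈ 11.43 g.

m_melted ≈ 11.4 g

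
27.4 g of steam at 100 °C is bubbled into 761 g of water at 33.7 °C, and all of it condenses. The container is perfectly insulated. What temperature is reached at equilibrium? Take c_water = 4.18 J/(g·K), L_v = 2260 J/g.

T_f ≈ 54.8 °C

Energy balance with sensible and latent terms:
latent heat released on condensation: 27.4×2260 = 61924
  condensate cools 100→T: 27.4×4.18×(T − 100) = 114.53(T − 100)
  water warms: 761×4.18×(T − 33.7) = 3181(T − 33.7)
3295.5 T = 61924 + 11453 + 107199 = 180576
T ≈ 54.79 °C (< 100 °C, so full condensation is consistent).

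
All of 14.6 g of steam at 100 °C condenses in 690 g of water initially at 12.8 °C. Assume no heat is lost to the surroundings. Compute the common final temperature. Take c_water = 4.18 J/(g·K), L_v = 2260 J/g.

Sum of m c ΔT and latent-heat terms is zero:
condense steam: −14.6×2260 = −32996
  condensed water 100 °C→T: 61.03(T − 100)
  original water: 2884.2(T − 12.8)
2945.2 T = 32996 + 6102.8 + 36918 = 76017
T ≈ 25.81 °C (< 100 °C, so full condensation is consistent).

T_f ≈ 25.8 °C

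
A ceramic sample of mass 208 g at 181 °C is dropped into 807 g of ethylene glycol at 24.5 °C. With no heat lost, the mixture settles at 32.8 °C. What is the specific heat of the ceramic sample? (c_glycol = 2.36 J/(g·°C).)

c ≈ 0.513 J/(g·°C)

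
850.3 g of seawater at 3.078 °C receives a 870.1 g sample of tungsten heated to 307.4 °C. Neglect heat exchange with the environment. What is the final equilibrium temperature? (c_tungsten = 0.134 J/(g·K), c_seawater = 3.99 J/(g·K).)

T_f ≈ 13.2 °C

Taking heat into each body as positive, Σ m c ΔT = 0:
870.1·0.134·(T − 307.4) + 850.3·3.99·(T − 3.078) = 0
3509.3 T = 46284
T ≈ 13.19 °C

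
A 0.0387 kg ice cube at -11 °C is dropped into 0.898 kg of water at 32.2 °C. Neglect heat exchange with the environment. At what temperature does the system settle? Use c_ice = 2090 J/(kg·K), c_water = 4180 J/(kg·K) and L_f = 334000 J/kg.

Heat gained plus heat lost sum to zero:
warm ice to 0 °C: 0.0387·2090·(0 − (-11)) = 889.71; latent heat to melt: 0.0387·334000 = 12926; meltwater 0→T: 0.0387·4180·T = 161.77 T; water cools: 0.898·4180·(T − 32.2) = 3753.6(T − 32.2)
3915.4 T = 120867 − 13816 = 107052
T ≈ 27.34 °C (positive, so assuming full melt was valid).

T_f ≈ 27.3 °C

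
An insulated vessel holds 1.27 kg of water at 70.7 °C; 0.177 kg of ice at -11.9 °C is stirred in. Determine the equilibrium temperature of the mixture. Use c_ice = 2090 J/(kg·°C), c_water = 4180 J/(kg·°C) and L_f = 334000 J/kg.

T_f ≈ 51.5 °C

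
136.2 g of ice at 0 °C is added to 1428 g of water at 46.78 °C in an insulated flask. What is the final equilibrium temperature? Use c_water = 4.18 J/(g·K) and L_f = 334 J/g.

T_f ≈ 35.7 °C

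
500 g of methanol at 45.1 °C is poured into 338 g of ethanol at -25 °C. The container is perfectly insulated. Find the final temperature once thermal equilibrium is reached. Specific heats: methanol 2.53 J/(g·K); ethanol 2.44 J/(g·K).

T_f ≈ 17.4 °C

|Q_methanol| = |Q_ethanol|:
500·2.53·(45.1 − T) = 338·2.44·(T − (-25))
1265(45.1 − T) = 824.72(T − (-25))
2089.7 T = 36434  ⇒  T ≈ 17.43 °C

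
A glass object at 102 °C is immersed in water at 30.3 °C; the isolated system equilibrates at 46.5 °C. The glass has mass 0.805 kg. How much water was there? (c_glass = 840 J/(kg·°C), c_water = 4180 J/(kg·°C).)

m ≈ 0.554 kg

Setting the total heat transfer to zero:
0.805·840·(46.5 − 102) + m·4180·(46.5 − 30.3) = 0
67716 m = 37529
m = 37529/67716 ≈ 0.5542 kg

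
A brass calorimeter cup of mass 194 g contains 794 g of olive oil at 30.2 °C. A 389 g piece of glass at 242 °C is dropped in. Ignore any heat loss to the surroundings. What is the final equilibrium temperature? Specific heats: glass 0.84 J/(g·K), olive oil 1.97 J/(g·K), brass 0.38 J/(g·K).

Let T be the final temperature. ΣQ_i = 0:
389×0.84×(T − 242) + 794×1.97×(T − 30.2) + 194×0.38×(T − 30.2) = 0
326.76(T − 242) + 1564.2(T − 30.2) + 73.72(T − 30.2) = 0
1964.7 T = 128540
T = 128540 / 1964.7 = 65.4 °C

T_f ≈ 65.4 °C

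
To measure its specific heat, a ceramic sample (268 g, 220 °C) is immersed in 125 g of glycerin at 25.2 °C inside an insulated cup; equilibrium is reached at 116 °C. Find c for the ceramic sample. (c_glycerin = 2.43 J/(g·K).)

c ≈ 0.99 J/(g·K)

m_s c (T_s − T_f) = m_glycerin c_glycerin (T_f − T_0):
268·c·(220 − 116) = 125·2.43·(116 − 25.2)
27872 c = 27580  ⇒  c ≈ 0.9895 J/(g·K)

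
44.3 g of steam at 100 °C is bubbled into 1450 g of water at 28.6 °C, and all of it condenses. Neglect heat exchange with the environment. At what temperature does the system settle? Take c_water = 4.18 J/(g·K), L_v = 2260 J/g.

T_f ≈ 46.7 °C

Setting the total heat transfer to zero:
latent heat released on condensation: 44.3×2260 = 100118; condensate cools 100→T: 44.3×4.18×(T − 100) = 185.17(T − 100); water warms: 1450×4.18×(T − 28.6) = 6061(T − 28.6)
6246.2 T = 100118 + 18517 + 173345 = 291980
T ≈ 46.75 °C — below 100 °C, confirming all the steam condensed.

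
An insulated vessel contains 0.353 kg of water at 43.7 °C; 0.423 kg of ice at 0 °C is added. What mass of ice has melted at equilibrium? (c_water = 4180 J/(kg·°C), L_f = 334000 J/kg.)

m_melted ≈ 0.193 kg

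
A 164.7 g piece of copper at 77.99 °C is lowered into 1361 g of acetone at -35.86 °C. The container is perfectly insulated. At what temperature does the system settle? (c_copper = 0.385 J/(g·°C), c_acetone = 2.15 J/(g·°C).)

T_f ≈ -33.4 °C

Heat lost by the copper equals heat gained by the acetone:
164.7*0.385*(77.99 − T) = 1361*2.15*(T − (-35.86))
63.41(77.99 − T) = 2926.2(T − (-35.86))
2989.6 T = -99986  ⇒  T ≈ -33.45 °C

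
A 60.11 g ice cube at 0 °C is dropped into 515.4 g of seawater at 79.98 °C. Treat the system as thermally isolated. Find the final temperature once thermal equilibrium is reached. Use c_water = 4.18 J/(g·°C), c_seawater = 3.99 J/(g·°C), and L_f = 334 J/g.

T_f ≈ 62.6 °C

Setting the total heat transfer to zero:
latent heat to melt: 60.11×334 = 20077; warm the meltwater: 251.26 T; seawater: 2056.4(T − 79.98)
2307.7 T = 164475 − 20077 = 144398
T ≈ 62.57 °C (positive, so assuming full melt was valid).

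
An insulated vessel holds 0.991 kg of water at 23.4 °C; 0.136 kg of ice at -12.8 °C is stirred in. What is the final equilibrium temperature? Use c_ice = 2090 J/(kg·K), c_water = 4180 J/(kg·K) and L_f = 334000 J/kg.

Taking heat into each body as positive, Σ m c ΔT = 0:
warm ice to 0 °C: 0.136×2090×(0 − (-12.8)) = 3638.3; latent heat to melt: 0.136×334000 = 45424; meltwater 0→T: 0.136×4180×T = 568.48 T; water cools: 0.991×4180×(T − 23.4) = 4142.4(T − 23.4)
4710.9 T = 96932 − 49062 = 47869
T ≈ 10.16 °C. Since T > 0 °C, the all-ice-melts assumption holds.

T_f ≈ 10.2 °C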